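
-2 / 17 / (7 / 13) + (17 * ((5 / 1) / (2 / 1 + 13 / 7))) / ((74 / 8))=257246 / 118881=2.16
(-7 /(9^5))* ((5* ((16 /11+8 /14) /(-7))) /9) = 260 /13640319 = 0.00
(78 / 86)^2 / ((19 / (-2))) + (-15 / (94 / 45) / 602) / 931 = -196189353 / 2265387404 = -0.09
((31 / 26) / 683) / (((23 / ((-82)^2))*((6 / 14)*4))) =364777 / 1225302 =0.30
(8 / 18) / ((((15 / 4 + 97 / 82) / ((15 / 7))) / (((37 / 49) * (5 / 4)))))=151700 / 832461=0.18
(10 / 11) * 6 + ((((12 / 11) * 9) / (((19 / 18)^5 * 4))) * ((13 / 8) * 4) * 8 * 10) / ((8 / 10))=33310484340 / 27237089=1222.98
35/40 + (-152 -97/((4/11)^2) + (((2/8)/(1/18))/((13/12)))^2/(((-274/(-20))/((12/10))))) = -327170843/370448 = -883.18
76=76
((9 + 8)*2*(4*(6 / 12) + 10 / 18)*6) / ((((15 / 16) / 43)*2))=538016 / 45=11955.91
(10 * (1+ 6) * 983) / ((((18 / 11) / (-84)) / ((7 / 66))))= -3371690 / 9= -374632.22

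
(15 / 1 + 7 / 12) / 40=0.39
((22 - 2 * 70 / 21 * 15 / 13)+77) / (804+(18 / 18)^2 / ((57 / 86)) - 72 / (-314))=10622463 / 93737150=0.11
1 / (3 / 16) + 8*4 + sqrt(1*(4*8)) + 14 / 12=44.16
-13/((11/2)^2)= -52/121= -0.43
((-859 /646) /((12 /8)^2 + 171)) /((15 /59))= -101362 /3357585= -0.03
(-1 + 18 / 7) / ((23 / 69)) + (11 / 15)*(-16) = -737 / 105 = -7.02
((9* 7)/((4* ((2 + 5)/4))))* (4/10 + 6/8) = 207/20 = 10.35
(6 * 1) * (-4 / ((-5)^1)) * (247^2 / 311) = 1464216 / 1555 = 941.62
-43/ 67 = -0.64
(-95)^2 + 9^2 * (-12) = 8053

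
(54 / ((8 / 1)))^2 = 729 / 16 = 45.56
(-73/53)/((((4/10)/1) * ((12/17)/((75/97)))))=-155125/41128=-3.77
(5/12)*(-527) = -219.58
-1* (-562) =562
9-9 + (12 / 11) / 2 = 6 / 11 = 0.55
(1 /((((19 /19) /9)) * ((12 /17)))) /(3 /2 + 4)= 51 /22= 2.32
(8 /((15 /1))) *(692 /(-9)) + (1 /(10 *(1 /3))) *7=-2101 /54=-38.91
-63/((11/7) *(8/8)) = -441/11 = -40.09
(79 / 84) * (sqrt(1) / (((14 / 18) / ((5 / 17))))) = 1185 / 3332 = 0.36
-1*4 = -4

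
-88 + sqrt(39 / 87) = -88 + sqrt(377) / 29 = -87.33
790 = 790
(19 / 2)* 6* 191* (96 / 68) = 261288 / 17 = 15369.88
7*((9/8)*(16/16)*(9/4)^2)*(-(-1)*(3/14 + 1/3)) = 5589/256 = 21.83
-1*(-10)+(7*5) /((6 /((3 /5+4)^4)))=1966387 /750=2621.85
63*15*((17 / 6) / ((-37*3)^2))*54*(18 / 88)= 2.40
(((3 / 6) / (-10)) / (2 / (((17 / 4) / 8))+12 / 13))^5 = -527182965101 / 3818992059347763200000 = -0.00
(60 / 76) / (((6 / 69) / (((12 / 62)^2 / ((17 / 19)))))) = 6210 / 16337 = 0.38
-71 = -71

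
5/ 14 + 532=7453/ 14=532.36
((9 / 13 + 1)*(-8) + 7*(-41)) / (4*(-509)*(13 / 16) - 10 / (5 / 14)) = 0.18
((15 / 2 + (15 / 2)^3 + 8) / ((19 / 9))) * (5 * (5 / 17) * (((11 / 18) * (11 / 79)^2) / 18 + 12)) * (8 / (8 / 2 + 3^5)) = 2122698004025 / 17924875956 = 118.42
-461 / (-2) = 461 / 2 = 230.50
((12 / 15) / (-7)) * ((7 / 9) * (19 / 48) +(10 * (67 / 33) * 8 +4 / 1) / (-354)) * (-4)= -45491 / 613305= -0.07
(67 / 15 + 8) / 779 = 187 / 11685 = 0.02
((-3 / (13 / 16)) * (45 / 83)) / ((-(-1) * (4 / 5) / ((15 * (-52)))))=162000 / 83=1951.81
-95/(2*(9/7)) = -665/18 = -36.94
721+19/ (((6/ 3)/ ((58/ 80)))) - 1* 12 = 57271/ 80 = 715.89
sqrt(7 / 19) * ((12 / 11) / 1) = 12 * sqrt(133) / 209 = 0.66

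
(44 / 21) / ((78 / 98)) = 308 / 117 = 2.63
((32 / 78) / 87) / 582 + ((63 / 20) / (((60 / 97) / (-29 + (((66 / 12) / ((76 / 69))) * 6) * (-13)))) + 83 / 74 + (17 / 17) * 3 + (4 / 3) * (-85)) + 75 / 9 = -495770569721987 / 222117180480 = -2232.02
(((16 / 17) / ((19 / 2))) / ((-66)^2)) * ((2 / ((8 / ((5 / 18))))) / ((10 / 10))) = 5 / 3165723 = 0.00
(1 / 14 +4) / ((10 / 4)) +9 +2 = 442 / 35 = 12.63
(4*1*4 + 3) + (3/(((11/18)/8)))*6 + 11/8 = 22529/88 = 256.01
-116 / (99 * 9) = -116 / 891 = -0.13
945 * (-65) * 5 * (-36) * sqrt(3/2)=5528250 * sqrt(6)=13541391.67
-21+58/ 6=-34/ 3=-11.33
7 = 7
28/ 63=0.44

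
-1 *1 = -1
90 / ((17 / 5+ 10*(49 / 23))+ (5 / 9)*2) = 93150 / 26719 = 3.49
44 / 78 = 22 / 39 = 0.56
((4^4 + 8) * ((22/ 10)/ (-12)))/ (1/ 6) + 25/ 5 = -1427/ 5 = -285.40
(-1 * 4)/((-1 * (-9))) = -4/9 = -0.44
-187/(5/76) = -14212/5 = -2842.40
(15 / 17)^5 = 0.53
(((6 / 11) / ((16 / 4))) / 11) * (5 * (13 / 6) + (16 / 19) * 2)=1427 / 9196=0.16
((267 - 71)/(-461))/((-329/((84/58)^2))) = 49392/18221947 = 0.00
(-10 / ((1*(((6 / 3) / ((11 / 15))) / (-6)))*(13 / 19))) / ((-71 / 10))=-4180 / 923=-4.53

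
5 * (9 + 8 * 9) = 405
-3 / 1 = -3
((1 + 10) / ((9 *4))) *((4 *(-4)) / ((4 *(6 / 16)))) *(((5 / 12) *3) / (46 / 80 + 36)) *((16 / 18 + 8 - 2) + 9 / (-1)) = 400 / 1701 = 0.24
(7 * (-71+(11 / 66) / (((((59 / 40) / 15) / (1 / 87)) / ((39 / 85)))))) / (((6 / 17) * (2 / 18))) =-43363257 / 3422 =-12671.90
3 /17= 0.18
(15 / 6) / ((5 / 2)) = 1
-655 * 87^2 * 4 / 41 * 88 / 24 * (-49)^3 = 8554595266140 / 41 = 208648665027.80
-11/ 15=-0.73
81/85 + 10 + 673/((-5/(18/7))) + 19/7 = -28258/85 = -332.45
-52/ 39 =-4/ 3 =-1.33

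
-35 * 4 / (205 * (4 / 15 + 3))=-60 / 287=-0.21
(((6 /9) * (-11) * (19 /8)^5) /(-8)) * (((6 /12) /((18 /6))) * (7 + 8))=136185445 /786432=173.17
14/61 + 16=990/61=16.23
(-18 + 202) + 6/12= 369/2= 184.50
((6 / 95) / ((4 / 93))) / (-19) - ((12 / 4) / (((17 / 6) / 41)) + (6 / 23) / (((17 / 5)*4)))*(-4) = 245103771 / 1411510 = 173.65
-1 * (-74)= 74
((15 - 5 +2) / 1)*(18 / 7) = 216 / 7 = 30.86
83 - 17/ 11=896/ 11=81.45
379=379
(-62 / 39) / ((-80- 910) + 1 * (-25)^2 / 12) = 248 / 146315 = 0.00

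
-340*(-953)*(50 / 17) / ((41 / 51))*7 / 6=56703500 / 41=1383012.20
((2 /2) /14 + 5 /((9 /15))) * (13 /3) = 4589 /126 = 36.42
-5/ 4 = -1.25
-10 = -10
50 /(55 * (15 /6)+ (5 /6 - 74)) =150 /193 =0.78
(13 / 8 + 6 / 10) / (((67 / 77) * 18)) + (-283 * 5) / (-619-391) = 7518113 / 4872240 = 1.54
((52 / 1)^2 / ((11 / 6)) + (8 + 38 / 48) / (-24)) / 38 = 9342703 / 240768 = 38.80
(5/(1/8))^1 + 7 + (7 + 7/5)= 277/5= 55.40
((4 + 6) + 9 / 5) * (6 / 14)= 177 / 35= 5.06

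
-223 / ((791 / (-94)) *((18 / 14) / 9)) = 20962 / 113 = 185.50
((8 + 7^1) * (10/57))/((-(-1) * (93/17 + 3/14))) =0.46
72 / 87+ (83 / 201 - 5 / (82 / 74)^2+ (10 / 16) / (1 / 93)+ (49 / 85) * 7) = 395308815761 / 6663013320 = 59.33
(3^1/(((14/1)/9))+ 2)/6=55/84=0.65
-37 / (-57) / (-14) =-37 / 798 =-0.05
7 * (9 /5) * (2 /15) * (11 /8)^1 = 231 /100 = 2.31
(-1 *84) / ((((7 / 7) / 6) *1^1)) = -504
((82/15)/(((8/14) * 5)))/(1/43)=12341/150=82.27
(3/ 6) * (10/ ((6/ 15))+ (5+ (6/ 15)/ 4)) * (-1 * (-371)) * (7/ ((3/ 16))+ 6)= 1451723/ 6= 241953.83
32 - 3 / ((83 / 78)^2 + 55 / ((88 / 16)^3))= 32253236 / 1076929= 29.95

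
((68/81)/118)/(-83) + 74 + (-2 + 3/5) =143986321/1983285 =72.60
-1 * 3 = -3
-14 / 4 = -3.50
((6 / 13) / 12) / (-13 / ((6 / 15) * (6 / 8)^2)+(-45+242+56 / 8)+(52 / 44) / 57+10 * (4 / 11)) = 0.00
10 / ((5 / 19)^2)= 722 / 5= 144.40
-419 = -419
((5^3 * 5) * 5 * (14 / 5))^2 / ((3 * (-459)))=-76562500 / 1377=-55600.94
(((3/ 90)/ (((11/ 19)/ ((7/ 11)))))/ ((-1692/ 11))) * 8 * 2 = -266/ 69795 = -0.00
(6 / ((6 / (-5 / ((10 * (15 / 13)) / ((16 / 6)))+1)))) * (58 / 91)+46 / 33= 8332 / 6435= 1.29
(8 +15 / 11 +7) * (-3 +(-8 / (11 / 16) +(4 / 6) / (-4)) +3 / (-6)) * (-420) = 12726000 / 121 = 105173.55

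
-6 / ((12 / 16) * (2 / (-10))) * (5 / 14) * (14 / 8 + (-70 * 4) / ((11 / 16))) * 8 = -509800 / 11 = -46345.45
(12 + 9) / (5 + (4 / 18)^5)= 1240029 / 295277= 4.20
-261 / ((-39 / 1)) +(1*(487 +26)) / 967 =90798 / 12571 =7.22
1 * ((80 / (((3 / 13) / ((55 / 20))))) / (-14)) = -1430 / 21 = -68.10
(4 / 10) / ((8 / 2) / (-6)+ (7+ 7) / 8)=24 / 65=0.37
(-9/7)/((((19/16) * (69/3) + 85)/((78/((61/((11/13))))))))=-3168/255773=-0.01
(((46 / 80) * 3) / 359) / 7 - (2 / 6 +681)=-205462673 / 301560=-681.33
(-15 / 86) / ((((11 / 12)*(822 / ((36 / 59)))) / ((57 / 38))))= -0.00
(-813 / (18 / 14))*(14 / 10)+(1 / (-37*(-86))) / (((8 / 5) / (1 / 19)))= -885.27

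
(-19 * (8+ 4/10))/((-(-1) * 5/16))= -12768/25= -510.72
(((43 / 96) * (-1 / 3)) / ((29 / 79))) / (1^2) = -3397 / 8352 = -0.41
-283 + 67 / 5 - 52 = -1608 / 5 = -321.60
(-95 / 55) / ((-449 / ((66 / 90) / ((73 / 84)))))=532 / 163885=0.00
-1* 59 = -59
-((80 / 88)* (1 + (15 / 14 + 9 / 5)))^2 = -73441 / 5929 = -12.39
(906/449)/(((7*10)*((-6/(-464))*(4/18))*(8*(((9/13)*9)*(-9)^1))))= -56927/2545830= -0.02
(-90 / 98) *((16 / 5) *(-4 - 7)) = 1584 / 49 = 32.33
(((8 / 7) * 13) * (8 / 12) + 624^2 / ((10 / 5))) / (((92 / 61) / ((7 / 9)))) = 62352004 / 621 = 100405.80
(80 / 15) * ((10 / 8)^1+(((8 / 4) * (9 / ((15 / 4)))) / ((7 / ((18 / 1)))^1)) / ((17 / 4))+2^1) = 58588 / 1785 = 32.82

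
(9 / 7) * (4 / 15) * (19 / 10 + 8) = 594 / 175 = 3.39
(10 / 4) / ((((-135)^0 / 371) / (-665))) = -1233575 / 2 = -616787.50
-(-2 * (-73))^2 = -21316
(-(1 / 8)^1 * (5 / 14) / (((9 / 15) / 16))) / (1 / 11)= -275 / 21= -13.10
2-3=-1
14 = 14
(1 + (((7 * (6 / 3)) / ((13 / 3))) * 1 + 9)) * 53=9116 / 13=701.23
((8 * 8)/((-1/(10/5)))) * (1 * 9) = -1152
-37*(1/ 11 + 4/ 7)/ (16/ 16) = -1887/ 77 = -24.51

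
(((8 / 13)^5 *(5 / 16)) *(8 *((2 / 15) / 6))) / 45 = 16384 / 150373665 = 0.00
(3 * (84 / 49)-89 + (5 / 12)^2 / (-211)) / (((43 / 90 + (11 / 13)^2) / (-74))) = 557629502495 / 107271556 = 5198.30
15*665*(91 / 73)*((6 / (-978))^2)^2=907725 / 51531558553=0.00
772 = 772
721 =721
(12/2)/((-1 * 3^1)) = -2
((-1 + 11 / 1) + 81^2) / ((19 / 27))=177417 / 19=9337.74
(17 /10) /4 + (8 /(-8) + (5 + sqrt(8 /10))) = 2*sqrt(5) /5 + 177 /40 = 5.32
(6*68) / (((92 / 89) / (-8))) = -72624 / 23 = -3157.57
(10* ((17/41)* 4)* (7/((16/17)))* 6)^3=27942253313625/68921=405424374.48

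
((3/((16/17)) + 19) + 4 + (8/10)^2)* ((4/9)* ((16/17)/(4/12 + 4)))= 14308/5525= 2.59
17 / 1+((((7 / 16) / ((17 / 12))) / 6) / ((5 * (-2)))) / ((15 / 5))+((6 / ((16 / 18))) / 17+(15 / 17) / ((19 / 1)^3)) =486807407 / 27984720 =17.40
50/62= 25/31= 0.81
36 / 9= 4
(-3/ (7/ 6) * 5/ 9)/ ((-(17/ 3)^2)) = 90/ 2023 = 0.04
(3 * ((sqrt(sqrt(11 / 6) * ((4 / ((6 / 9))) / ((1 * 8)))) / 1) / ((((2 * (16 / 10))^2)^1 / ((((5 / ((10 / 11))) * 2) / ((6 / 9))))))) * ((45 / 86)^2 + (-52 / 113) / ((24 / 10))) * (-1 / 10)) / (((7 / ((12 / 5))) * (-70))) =4073553 * 2^(3 / 4) * 33^(1 / 4) / 83868983296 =0.00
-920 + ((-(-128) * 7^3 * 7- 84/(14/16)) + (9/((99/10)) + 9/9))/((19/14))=47121742/209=225462.88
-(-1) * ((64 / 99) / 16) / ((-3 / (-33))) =4 / 9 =0.44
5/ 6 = 0.83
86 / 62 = 43 / 31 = 1.39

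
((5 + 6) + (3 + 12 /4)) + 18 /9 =19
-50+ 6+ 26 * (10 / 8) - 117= -257 / 2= -128.50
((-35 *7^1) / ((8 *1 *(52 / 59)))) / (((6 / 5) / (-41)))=2963275 / 2496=1187.21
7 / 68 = 0.10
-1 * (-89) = 89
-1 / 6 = -0.17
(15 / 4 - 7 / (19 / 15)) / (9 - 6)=-45 / 76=-0.59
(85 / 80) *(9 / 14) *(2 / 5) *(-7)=-1.91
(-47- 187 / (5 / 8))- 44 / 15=-5237 / 15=-349.13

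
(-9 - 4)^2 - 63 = 106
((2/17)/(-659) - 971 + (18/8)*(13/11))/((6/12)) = -477326309/246466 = -1936.68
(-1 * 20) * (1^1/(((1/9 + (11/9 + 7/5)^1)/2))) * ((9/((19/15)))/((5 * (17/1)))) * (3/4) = -12150/13243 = -0.92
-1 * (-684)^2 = -467856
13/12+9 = 121/12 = 10.08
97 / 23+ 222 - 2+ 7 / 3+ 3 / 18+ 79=14063 / 46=305.72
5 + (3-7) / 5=21 / 5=4.20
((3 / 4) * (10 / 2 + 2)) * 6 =63 / 2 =31.50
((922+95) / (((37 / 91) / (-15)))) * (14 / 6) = -87544.46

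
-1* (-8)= 8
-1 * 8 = -8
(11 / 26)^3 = 1331 / 17576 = 0.08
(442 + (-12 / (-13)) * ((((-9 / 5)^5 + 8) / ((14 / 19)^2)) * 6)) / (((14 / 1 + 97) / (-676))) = -34247504096 / 16996875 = -2014.93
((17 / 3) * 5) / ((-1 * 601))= -85 / 1803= -0.05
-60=-60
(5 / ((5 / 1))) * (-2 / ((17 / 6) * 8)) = -3 / 34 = -0.09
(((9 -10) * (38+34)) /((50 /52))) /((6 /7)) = -87.36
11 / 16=0.69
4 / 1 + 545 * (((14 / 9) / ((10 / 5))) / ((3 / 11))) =42073 / 27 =1558.26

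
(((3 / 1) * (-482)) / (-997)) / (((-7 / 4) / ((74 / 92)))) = -107004 / 160517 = -0.67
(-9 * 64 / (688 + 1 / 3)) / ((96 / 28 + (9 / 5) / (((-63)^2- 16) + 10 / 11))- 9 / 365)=-0.25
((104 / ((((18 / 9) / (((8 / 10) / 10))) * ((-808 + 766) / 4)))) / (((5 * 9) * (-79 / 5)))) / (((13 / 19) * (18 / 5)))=152 / 671895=0.00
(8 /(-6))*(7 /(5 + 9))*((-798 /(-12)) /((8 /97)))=-12901 /24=-537.54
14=14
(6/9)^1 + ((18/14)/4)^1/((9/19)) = 113/84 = 1.35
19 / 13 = 1.46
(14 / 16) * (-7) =-49 / 8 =-6.12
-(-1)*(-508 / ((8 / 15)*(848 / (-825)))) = 1571625 / 1696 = 926.67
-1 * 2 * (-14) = 28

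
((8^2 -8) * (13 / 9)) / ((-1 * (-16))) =91 / 18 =5.06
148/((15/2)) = 296/15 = 19.73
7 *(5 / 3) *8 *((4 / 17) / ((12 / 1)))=280 / 153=1.83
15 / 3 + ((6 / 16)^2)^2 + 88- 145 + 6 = -188335 / 4096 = -45.98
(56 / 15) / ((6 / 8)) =224 / 45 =4.98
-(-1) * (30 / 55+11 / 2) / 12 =0.50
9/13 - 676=-675.31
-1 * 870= -870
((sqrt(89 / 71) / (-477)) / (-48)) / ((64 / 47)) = 47 *sqrt(6319) / 104039424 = 0.00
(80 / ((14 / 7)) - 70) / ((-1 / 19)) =570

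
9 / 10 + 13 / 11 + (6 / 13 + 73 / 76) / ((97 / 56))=7650311 / 2635490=2.90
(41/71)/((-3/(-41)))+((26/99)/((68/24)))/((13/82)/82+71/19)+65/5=397948954802/19025316981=20.92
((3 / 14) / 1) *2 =3 / 7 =0.43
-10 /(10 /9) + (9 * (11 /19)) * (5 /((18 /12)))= 159 /19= 8.37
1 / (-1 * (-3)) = 1 / 3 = 0.33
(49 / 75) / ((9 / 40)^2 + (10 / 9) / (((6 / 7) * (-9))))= -6.99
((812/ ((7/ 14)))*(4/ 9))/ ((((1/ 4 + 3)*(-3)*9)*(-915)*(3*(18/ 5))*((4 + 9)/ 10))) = 0.00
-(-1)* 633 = 633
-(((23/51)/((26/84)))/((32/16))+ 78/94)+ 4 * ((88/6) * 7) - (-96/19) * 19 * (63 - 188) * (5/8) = -220959274/31161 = -7090.89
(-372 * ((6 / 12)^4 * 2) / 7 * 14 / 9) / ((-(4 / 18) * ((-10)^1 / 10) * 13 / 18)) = -64.38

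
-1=-1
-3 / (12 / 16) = -4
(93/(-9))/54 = -31/162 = -0.19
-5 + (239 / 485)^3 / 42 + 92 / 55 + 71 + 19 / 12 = 2433613373231 / 35137910500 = 69.26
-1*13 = -13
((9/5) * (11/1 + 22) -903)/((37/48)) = -5472/5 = -1094.40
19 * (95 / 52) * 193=348365 / 52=6699.33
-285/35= -57/7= -8.14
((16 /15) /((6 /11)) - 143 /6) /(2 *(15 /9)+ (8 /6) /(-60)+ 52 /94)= -8413 /1486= -5.66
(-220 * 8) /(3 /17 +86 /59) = -160480 /149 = -1077.05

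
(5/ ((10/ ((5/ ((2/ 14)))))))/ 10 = 7/ 4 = 1.75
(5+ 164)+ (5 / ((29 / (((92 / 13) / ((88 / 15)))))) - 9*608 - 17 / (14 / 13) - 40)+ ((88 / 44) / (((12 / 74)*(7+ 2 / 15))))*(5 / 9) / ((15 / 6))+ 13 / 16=-2396243123693 / 447278832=-5357.38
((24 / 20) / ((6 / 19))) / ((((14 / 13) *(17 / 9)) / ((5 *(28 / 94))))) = 2223 / 799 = 2.78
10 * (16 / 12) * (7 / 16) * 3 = 35 / 2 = 17.50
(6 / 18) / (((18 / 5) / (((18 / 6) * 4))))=10 / 9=1.11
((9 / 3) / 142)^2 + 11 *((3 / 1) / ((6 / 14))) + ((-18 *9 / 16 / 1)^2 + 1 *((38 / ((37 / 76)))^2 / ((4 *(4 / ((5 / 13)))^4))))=2266166037948237 / 12614601303616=179.65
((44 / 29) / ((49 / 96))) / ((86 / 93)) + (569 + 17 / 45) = 1574419786 / 2749635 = 572.59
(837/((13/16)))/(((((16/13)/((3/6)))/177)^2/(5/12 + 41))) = 56474250651/256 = 220602541.61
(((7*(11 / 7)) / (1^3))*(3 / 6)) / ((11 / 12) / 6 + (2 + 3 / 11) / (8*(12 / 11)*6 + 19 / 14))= 28.19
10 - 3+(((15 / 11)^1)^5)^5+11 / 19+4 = 4821558328943500702571126483345 / 2058594129243790718794774769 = 2342.16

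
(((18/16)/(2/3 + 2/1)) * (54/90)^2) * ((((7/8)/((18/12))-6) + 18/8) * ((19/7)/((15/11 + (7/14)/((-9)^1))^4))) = -2808878792841/6299804785400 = -0.45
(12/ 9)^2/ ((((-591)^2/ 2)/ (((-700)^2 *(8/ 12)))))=31360000/ 9430587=3.33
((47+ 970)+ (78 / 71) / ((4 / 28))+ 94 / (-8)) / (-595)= -57535 / 33796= -1.70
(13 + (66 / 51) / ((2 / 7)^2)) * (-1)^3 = -981 / 34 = -28.85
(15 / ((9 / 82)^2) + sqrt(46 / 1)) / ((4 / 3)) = 3 * sqrt(46) / 4 + 8405 / 9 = 938.98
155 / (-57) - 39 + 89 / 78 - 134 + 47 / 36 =-1540741 / 8892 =-173.27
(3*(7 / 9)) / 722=7 / 2166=0.00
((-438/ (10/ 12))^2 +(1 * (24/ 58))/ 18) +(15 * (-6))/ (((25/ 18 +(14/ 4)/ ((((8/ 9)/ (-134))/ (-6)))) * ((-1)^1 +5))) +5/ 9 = 205523618290733/ 743960925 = 276255.93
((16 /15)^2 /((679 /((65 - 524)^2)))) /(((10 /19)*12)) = 55.90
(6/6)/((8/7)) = 7/8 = 0.88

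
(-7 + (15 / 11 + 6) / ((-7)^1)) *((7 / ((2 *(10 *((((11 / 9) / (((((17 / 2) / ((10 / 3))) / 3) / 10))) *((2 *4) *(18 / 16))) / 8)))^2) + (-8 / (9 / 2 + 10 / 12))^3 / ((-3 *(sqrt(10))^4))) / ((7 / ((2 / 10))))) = -21224801 / 8152375000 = -0.00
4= 4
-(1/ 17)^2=-1/ 289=-0.00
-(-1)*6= 6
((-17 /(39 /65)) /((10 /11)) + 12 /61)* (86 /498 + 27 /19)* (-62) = 2649442900 /865773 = 3060.21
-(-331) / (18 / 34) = 5627 / 9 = 625.22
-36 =-36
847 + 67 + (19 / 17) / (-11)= 170899 / 187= 913.90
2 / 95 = 0.02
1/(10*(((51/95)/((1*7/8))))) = 133/816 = 0.16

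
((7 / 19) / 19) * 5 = 35 / 361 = 0.10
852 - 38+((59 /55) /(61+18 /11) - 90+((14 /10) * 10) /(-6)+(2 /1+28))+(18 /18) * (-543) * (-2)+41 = 19416197 /10335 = 1878.68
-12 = -12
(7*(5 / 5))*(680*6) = 28560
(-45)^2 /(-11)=-2025 /11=-184.09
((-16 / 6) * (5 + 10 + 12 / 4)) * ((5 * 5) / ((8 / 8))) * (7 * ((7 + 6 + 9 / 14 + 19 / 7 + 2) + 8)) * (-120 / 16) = 1660500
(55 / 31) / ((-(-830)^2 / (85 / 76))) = -187 / 64921936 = -0.00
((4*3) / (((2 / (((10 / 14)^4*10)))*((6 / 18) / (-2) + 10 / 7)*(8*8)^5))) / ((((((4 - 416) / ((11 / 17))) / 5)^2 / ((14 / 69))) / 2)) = 28359375 / 98320018607200796672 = 0.00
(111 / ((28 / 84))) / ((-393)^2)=37 / 17161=0.00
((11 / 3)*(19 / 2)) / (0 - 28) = -209 / 168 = -1.24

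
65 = 65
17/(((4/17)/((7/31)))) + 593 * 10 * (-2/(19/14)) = -8722.63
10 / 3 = 3.33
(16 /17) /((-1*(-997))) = 16 /16949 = 0.00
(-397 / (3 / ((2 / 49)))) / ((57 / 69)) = -18262 / 2793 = -6.54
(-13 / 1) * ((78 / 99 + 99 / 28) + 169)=-2081963 / 924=-2253.21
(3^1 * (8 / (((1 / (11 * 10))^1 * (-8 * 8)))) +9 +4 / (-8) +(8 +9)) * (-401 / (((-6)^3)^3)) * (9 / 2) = -2807 / 995328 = -0.00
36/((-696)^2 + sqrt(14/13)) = 113353344/1525282596857 - 18 * sqrt(182)/1525282596857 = 0.00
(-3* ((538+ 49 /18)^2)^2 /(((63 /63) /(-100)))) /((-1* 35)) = -44870085578007605 /61236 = -732740309262.65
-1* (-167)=167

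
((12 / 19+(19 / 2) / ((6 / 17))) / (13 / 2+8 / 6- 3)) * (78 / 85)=244959 / 46835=5.23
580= 580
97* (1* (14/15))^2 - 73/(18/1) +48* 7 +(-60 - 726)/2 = 10549/450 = 23.44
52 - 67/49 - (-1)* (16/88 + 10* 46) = 510.81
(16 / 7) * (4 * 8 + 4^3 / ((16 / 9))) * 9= 9792 / 7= 1398.86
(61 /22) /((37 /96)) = 2928 /407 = 7.19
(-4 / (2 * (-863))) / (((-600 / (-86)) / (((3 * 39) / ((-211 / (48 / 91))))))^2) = 4792608 / 1176662204375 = 0.00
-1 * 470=-470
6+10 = 16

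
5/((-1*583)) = -5/583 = -0.01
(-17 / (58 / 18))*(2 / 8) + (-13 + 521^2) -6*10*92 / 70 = 220334433 / 812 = 271347.82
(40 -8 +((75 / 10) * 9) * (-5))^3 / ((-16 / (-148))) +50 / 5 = -8439667527 / 32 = -263739610.22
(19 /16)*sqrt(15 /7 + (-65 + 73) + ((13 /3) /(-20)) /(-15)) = 19*sqrt(447937) /3360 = 3.78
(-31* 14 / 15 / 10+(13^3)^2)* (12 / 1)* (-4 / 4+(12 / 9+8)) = 1448041832 / 3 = 482680610.67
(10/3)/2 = 5/3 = 1.67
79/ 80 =0.99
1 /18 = 0.06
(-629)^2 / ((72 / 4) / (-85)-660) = -33629485 / 56118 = -599.26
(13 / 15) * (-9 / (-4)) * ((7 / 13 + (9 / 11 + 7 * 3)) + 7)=6297 / 110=57.25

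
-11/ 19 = -0.58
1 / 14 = 0.07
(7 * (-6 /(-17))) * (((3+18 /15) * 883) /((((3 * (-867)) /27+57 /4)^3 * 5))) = -1345776768 /406160440625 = -0.00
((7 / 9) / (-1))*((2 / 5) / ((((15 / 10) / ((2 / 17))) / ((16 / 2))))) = -448 / 2295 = -0.20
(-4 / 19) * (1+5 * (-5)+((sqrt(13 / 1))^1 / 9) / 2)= 96 / 19 - 2 * sqrt(13) / 171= 5.01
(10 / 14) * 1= 5 / 7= 0.71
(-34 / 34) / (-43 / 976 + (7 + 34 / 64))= -1952 / 14615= -0.13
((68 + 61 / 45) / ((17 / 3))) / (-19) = -3121 / 4845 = -0.64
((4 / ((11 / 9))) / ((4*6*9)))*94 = 47 / 33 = 1.42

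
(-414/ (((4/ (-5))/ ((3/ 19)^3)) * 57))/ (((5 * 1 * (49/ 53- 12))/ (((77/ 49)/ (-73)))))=1086129/ 78181392394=0.00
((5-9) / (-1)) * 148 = 592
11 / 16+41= 667 / 16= 41.69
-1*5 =-5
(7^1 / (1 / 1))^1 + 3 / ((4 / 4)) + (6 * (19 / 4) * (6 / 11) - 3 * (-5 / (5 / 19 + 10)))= 3862 / 143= 27.01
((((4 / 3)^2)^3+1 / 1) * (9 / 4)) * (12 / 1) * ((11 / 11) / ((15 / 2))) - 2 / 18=1921 / 81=23.72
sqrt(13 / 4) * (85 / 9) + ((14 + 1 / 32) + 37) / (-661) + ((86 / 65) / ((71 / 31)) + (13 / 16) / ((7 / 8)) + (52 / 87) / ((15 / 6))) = 18.69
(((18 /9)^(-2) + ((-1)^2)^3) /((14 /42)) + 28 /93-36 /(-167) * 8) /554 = 0.01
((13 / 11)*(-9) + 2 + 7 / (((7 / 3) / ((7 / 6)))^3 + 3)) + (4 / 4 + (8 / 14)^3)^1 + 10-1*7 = -1308 / 343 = -3.81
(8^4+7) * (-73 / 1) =-299519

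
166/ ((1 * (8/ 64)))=1328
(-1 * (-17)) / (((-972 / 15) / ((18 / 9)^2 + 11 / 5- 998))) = 260.19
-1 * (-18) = 18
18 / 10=9 / 5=1.80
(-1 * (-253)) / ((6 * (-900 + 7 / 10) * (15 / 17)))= -11 / 207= -0.05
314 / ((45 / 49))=15386 / 45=341.91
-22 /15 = -1.47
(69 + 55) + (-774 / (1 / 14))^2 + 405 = 117419425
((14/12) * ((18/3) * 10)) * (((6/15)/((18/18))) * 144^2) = 580608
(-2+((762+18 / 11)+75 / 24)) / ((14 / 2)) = 67299 / 616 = 109.25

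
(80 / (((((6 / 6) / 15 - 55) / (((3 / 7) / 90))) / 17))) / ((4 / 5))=-425 / 2884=-0.15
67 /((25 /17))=1139 /25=45.56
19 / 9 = 2.11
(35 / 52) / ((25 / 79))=553 / 260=2.13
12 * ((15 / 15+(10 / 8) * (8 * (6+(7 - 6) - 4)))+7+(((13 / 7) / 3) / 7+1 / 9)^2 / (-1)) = 29530136 / 64827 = 455.52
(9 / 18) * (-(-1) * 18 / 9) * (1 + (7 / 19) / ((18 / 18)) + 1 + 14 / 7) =83 / 19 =4.37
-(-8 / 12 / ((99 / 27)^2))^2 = -36 / 14641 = -0.00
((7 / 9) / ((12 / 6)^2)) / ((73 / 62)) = 217 / 1314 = 0.17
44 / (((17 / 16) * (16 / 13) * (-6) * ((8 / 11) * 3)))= -1573 / 612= -2.57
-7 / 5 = -1.40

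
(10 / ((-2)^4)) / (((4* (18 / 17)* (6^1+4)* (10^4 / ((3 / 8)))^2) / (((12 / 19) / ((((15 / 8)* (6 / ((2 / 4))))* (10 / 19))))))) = 17 / 15360000000000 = 0.00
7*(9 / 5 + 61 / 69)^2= 6002332 / 119025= 50.43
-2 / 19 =-0.11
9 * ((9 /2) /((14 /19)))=1539 /28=54.96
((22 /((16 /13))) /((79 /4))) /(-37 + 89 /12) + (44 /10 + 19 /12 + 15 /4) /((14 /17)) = 11.79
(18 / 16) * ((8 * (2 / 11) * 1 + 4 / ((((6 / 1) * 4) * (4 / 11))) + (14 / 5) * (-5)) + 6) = -4821 / 704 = -6.85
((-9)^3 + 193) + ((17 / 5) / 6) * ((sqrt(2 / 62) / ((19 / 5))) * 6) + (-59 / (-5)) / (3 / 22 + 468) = -27600022 / 51495 + 17 * sqrt(31) / 589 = -535.81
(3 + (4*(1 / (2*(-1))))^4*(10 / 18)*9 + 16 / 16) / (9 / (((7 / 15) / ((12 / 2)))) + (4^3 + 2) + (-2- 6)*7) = 147 / 220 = 0.67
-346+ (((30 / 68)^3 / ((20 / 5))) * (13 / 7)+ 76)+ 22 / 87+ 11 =-24769808507 / 95744544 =-258.71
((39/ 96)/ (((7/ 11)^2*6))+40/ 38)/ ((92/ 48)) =0.64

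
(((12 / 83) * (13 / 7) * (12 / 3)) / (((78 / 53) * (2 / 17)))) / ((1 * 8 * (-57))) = -901 / 66234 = -0.01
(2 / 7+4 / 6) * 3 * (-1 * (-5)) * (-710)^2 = 50410000 / 7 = 7201428.57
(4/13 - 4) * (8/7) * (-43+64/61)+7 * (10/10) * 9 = 1332369/5551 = 240.02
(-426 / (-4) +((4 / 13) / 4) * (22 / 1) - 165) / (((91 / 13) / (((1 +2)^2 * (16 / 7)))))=-15192 / 91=-166.95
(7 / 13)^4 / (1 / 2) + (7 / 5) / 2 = 247947 / 285610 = 0.87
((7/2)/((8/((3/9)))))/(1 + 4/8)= 7/72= 0.10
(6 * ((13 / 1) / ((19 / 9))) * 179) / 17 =125658 / 323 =389.03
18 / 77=0.23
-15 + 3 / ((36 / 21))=-53 / 4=-13.25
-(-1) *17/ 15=17/ 15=1.13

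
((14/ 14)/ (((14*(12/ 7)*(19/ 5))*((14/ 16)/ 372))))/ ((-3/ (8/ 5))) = -2.49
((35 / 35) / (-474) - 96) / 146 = -45505 / 69204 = -0.66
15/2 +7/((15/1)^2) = 3389/450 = 7.53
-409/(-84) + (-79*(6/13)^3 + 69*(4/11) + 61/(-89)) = 3885833227/180672492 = 21.51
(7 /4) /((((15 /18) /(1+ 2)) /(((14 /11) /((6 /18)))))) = 1323 /55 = 24.05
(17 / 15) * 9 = 51 / 5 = 10.20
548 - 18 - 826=-296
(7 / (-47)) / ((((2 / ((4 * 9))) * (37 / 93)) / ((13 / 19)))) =-152334 / 33041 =-4.61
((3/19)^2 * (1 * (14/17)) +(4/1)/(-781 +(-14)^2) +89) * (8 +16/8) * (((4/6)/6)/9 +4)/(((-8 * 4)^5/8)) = -7989301675/9382391709696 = -0.00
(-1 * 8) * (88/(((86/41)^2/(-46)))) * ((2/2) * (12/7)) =163312512/12943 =12617.83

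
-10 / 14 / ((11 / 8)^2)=-320 / 847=-0.38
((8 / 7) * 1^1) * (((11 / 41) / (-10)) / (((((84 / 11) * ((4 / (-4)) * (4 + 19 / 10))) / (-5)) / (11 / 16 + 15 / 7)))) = -0.01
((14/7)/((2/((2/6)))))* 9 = 3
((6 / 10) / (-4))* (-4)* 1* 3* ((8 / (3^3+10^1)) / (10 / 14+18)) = 0.02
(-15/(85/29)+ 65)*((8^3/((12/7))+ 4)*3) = 924344/17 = 54373.18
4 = 4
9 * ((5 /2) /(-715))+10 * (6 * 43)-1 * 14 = 2565.97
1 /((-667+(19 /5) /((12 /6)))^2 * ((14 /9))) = 50 /34405623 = 0.00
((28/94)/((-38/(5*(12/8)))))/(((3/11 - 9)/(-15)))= -5775/57152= -0.10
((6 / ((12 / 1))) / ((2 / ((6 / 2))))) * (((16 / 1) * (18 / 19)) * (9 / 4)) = 486 / 19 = 25.58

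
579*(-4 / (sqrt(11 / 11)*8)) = -579 / 2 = -289.50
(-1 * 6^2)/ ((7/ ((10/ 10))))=-5.14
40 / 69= 0.58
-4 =-4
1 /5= 0.20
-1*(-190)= 190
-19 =-19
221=221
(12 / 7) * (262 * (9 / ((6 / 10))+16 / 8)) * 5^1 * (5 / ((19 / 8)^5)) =43784601600 / 17332693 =2526.13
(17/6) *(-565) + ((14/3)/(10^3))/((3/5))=-1440743/900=-1600.83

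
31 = 31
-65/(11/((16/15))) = -208/33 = -6.30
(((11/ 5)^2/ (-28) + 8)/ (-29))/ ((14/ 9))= -49311/ 284200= -0.17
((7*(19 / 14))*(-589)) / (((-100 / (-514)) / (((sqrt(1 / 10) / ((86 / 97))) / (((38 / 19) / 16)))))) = -278980439*sqrt(10) / 10750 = -82066.38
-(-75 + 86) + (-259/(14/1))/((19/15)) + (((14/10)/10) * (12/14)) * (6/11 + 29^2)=787723/10450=75.38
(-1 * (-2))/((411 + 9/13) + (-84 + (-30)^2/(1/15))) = 13/89880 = 0.00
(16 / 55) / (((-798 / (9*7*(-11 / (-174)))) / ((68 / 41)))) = -272 / 112955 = -0.00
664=664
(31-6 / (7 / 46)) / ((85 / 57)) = -3363 / 595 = -5.65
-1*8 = -8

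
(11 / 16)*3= 33 / 16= 2.06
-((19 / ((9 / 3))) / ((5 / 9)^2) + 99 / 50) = -45 / 2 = -22.50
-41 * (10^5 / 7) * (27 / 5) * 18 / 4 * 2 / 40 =-4981500 / 7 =-711642.86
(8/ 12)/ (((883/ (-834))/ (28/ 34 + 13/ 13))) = -17236/ 15011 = -1.15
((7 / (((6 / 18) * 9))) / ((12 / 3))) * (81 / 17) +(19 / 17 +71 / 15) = 8803 / 1020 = 8.63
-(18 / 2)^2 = -81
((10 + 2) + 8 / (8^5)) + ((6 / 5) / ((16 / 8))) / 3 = 249861 / 20480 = 12.20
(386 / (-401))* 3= -1158 / 401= -2.89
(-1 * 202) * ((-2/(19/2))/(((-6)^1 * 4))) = -101/57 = -1.77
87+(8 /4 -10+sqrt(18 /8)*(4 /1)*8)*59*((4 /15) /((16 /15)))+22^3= 11325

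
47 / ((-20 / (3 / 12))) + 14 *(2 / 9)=1817 / 720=2.52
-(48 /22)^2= -576 /121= -4.76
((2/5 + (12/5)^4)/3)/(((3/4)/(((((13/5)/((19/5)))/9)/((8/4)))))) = 545636/961875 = 0.57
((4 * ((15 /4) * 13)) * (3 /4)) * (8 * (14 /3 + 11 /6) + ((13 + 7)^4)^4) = 95846400000000000007605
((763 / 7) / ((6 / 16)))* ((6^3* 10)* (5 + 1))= 3767040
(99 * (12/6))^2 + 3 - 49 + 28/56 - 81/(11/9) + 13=860315/22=39105.23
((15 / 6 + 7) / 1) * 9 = 171 / 2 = 85.50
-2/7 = -0.29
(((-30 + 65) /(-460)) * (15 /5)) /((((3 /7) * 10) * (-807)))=49 /742440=0.00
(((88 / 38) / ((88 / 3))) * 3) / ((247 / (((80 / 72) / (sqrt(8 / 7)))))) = 5 * sqrt(14) / 18772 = 0.00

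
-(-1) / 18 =1 / 18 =0.06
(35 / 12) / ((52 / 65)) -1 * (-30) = 1615 / 48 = 33.65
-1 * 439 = -439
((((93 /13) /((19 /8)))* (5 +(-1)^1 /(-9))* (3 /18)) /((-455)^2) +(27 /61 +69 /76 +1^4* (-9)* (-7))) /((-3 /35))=-750.76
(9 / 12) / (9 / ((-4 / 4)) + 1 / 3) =-9 / 104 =-0.09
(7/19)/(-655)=-7/12445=-0.00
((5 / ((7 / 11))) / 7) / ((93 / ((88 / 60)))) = 242 / 13671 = 0.02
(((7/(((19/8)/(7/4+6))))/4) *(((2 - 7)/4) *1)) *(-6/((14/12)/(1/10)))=279/76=3.67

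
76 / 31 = 2.45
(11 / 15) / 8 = 11 / 120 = 0.09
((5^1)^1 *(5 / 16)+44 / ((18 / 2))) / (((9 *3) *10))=929 / 38880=0.02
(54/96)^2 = 81/256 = 0.32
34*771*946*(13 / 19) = 322379772 / 19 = 16967356.42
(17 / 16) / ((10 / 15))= 51 / 32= 1.59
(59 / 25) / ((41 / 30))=354 / 205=1.73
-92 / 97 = -0.95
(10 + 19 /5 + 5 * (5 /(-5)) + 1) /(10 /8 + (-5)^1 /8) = 392 /25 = 15.68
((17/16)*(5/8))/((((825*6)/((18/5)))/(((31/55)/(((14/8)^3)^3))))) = 1079296/610348305875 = 0.00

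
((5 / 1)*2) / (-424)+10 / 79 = 1725 / 16748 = 0.10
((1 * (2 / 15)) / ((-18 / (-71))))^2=5041 / 18225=0.28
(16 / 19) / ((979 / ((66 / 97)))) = 96 / 164027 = 0.00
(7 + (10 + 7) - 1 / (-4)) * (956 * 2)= 46366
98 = 98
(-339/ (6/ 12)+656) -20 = -42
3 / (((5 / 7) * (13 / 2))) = 42 / 65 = 0.65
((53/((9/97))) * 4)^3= 8696065166144/729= 11928758801.29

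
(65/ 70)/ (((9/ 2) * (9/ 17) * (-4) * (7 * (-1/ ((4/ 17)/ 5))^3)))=208/ 143380125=0.00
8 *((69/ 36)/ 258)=23/ 387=0.06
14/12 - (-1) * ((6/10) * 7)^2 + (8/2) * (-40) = -21179/150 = -141.19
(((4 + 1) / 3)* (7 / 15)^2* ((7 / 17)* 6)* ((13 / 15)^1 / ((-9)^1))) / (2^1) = -4459 / 103275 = -0.04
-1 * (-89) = 89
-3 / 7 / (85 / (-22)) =66 / 595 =0.11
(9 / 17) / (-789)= -3 / 4471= -0.00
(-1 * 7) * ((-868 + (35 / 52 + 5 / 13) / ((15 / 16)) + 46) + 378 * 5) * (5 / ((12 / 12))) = -1459360 / 39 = -37419.49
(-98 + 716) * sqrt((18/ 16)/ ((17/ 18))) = 2781 * sqrt(17)/ 17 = 674.49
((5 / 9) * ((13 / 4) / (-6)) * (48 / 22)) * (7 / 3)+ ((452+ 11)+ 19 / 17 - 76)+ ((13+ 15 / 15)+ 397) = 4027010 / 5049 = 797.59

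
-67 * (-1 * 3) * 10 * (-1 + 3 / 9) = -1340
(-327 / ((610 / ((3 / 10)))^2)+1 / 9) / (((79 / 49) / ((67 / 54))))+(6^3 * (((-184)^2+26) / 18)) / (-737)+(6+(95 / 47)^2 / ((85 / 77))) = -21426172010279973882581 / 39539862587695140000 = -541.89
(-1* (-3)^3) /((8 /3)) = 81 /8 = 10.12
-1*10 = -10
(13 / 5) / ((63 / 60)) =52 / 21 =2.48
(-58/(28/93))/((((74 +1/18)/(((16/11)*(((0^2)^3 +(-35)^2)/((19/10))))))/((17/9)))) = -41412000/8987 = -4607.99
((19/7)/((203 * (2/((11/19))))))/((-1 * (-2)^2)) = -11/11368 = -0.00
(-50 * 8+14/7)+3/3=-397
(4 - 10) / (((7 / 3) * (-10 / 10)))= 18 / 7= 2.57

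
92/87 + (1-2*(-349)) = 60905/87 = 700.06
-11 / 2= -5.50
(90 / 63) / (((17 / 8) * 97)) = 80 / 11543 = 0.01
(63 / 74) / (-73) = -63 / 5402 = -0.01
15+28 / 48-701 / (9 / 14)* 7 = -7617.53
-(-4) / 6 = 2 / 3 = 0.67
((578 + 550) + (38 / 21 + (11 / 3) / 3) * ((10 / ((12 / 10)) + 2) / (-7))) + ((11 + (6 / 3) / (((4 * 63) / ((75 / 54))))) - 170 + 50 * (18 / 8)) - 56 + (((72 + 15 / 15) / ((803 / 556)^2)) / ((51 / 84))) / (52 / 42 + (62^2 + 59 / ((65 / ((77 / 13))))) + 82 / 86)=1788411754853715059921 / 1751540848661566116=1021.05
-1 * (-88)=88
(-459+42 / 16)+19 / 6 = -10877 / 24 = -453.21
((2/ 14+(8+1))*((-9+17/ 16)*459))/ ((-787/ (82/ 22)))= 9560052/ 60599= 157.76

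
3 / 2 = 1.50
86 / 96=43 / 48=0.90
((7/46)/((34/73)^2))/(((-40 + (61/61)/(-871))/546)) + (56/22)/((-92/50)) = -111666880339/10189877588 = -10.96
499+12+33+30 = 574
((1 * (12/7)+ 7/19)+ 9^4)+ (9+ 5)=6577.08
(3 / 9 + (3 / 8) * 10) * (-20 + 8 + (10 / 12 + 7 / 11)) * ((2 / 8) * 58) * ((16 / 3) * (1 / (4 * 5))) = -197519 / 1188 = -166.26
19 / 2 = 9.50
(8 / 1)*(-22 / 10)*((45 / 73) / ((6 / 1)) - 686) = 4406204 / 365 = 12071.79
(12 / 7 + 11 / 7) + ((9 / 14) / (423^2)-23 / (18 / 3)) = -76210 / 139167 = -0.55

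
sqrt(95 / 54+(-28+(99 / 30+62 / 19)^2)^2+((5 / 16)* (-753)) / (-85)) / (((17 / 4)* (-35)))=-sqrt(7071013917182154) / 821590875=-0.10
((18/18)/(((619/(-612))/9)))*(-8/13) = 44064/8047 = 5.48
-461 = -461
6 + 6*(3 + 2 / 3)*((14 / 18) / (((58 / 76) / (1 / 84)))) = 4907 / 783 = 6.27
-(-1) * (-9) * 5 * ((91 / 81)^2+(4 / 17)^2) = -12490925 / 210681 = -59.29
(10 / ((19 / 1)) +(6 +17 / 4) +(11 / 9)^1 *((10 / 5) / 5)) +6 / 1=59047 / 3420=17.27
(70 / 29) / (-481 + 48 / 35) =-2450 / 486823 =-0.01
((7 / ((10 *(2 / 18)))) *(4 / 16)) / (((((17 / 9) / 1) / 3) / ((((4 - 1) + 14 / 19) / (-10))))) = -120771 / 129200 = -0.93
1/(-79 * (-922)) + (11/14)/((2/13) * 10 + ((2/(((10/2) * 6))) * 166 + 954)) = 79438171/96103622608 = 0.00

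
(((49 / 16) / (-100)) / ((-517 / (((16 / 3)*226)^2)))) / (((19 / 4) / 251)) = 4547.58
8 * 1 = 8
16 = 16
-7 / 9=-0.78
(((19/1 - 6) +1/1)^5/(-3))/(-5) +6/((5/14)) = 538076/15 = 35871.73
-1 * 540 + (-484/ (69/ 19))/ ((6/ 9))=-17018/ 23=-739.91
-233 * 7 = -1631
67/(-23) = -67/23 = -2.91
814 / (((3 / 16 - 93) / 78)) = -30784 / 45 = -684.09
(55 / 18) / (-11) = -5 / 18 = -0.28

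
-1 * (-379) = 379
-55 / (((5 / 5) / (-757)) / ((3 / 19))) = 124905 / 19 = 6573.95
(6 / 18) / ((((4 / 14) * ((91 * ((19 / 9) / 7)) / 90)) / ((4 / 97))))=3780 / 23959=0.16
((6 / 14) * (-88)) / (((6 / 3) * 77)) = -12 / 49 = -0.24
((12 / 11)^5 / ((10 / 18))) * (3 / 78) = 1119744 / 10468315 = 0.11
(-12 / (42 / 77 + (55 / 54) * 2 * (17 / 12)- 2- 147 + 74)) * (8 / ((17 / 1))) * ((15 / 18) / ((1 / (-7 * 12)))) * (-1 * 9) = 215550720 / 4336207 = 49.71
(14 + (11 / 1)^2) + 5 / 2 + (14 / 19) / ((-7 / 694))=2449 / 38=64.45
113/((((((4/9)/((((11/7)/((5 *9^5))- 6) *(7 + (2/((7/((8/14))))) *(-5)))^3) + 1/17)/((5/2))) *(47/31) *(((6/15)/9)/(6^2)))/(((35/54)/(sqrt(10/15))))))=307097907894319638537126105044071125 *sqrt(6)/369276854692635435535851517732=2037043.93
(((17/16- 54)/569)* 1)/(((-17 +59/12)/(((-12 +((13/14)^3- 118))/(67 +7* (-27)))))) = 128691849/15782876480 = 0.01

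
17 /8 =2.12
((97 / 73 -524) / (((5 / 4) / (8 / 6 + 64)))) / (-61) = 5982704 / 13359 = 447.84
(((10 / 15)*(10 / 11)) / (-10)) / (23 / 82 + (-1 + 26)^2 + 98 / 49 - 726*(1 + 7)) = 164 / 14019027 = 0.00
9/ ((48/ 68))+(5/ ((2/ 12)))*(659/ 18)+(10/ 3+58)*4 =16277/ 12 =1356.42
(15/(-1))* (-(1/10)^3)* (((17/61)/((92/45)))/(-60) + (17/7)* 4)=4578321/31427200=0.15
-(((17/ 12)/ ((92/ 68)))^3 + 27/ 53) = -1846954709/ 1114302528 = -1.66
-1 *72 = -72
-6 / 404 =-3 / 202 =-0.01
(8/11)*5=40/11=3.64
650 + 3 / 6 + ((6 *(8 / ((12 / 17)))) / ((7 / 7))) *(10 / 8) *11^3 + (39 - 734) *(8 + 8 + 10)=191431 / 2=95715.50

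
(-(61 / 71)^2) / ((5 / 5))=-3721 / 5041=-0.74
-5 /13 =-0.38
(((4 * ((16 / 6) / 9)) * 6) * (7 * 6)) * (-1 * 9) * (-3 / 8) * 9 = 9072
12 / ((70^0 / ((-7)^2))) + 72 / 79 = 46524 / 79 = 588.91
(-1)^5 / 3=-1 / 3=-0.33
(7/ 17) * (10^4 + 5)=70035/ 17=4119.71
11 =11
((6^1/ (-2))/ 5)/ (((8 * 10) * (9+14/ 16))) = -3/ 3950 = -0.00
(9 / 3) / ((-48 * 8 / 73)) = -73 / 128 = -0.57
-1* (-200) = 200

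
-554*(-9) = 4986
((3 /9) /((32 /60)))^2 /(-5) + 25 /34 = 715 /1088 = 0.66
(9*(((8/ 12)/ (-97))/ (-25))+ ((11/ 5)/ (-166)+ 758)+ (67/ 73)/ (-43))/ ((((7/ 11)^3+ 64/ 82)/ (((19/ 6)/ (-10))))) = -110340500795430169/ 477263400765000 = -231.19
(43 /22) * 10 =215 /11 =19.55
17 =17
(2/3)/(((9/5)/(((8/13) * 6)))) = 160/117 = 1.37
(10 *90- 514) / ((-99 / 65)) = -25090 / 99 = -253.43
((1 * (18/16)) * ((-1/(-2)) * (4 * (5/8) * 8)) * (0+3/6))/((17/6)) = 135/68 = 1.99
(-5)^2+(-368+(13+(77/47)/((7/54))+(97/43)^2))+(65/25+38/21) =-2809197316/9124815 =-307.86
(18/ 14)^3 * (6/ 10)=2187/ 1715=1.28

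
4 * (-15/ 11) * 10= -600/ 11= -54.55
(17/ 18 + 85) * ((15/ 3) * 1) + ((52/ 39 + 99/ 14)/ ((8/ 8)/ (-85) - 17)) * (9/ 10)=52141771/ 121464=429.28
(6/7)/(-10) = -3/35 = -0.09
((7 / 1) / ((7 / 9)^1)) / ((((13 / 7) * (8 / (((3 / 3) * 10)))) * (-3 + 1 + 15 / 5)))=315 / 52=6.06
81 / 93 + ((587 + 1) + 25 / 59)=1077820 / 1829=589.29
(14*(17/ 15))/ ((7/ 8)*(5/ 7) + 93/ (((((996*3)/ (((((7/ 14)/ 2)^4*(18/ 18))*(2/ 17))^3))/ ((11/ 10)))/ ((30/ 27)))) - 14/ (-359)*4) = 2630441646315012096/ 129475564111746815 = 20.32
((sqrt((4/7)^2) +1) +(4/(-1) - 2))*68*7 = -2108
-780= -780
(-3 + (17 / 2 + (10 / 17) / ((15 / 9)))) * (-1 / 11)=-199 / 374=-0.53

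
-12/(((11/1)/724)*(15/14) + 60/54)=-1094688/102845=-10.64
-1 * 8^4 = -4096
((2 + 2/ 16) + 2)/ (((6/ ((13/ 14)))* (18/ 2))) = 143/ 2016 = 0.07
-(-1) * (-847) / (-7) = 121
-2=-2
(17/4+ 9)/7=53/28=1.89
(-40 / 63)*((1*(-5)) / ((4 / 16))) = 800 / 63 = 12.70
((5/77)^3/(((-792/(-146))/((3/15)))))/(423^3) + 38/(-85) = -519962544290069603/1163074112228134260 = -0.45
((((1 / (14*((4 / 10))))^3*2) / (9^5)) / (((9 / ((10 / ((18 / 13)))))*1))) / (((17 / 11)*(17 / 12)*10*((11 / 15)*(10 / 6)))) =1625 / 280960810704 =0.00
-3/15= -1/5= -0.20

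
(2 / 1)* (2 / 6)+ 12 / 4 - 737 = -733.33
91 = 91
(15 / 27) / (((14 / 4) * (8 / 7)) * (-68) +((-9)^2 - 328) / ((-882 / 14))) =-35 / 16889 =-0.00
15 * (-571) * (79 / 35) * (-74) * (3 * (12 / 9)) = 40056792 / 7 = 5722398.86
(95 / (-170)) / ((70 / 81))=-1539 / 2380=-0.65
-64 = -64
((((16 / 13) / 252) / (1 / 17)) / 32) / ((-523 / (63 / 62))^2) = 1071 / 109350329504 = 0.00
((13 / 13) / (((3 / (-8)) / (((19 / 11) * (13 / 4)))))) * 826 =-408044 / 33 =-12364.97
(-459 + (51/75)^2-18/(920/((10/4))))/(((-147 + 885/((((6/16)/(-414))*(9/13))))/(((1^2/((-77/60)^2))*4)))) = 3797096328/4811801642725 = 0.00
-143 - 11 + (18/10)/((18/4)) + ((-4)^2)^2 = 512/5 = 102.40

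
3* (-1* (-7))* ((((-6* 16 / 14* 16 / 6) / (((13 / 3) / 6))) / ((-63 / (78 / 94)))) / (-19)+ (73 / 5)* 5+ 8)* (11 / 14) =116937117 / 87514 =1336.21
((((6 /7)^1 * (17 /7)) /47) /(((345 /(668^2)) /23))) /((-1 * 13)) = -15171616 /149695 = -101.35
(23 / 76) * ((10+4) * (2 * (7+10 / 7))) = 1357 / 19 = 71.42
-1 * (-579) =579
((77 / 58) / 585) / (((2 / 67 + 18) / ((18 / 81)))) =5159 / 184443480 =0.00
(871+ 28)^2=808201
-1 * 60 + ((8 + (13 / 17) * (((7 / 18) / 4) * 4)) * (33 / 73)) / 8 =-3546151 / 59568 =-59.53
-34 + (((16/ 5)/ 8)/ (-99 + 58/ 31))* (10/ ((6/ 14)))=-307990/ 9033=-34.10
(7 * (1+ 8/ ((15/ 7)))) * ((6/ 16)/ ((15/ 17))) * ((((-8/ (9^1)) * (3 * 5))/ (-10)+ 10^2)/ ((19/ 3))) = 16898/ 75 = 225.31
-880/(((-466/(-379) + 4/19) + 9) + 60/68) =-77.72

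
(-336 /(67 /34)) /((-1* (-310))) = -0.55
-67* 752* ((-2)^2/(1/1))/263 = -201536/263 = -766.30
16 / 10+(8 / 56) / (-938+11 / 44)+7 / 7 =341321 / 131285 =2.60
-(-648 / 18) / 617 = 36 / 617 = 0.06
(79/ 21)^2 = 6241/ 441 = 14.15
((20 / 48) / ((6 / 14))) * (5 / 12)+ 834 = 360463 / 432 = 834.41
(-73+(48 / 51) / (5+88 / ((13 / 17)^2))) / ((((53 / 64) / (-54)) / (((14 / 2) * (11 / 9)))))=321375114368 / 7891859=40722.36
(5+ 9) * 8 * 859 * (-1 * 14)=-1346912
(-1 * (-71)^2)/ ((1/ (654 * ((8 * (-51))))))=1345100112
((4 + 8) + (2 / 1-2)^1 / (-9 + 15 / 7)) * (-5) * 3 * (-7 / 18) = 70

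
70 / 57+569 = 32503 / 57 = 570.23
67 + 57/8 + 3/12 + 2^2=627/8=78.38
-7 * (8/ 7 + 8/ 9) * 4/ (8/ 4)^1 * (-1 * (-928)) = -237568/ 9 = -26396.44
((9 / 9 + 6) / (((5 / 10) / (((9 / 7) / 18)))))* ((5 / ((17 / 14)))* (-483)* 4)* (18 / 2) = -71597.65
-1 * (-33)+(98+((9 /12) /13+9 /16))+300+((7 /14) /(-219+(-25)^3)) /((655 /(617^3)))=226815373597 /539646640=420.30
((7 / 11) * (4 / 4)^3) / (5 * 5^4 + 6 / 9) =0.00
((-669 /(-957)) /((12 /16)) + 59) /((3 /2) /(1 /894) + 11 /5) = 286775 /6427212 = 0.04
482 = 482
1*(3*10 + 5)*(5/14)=25/2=12.50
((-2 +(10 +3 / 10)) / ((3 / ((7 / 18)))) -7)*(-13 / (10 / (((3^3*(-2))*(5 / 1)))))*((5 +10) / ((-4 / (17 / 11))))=2120937 / 176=12050.78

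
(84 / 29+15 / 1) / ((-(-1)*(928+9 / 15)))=0.02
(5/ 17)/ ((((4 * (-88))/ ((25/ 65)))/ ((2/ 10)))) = -5/ 77792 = -0.00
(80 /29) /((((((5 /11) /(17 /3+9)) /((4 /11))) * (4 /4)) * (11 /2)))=512 /87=5.89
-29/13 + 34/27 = -341/351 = -0.97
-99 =-99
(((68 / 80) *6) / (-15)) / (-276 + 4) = 0.00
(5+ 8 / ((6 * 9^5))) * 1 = 885739 / 177147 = 5.00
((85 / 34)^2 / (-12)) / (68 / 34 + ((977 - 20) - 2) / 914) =-11425 / 66792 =-0.17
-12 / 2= -6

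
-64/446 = -32/223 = -0.14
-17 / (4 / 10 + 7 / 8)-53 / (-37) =-11.90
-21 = -21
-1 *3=-3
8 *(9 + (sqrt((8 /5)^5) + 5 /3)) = 1024 *sqrt(10) /125 + 256 /3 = 111.24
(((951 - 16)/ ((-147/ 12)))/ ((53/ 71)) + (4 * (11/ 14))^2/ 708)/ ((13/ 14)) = -93988334/ 853671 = -110.10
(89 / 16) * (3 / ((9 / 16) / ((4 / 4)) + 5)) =3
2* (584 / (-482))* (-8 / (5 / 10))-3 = 8621 / 241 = 35.77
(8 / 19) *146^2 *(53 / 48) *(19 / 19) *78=14686724 / 19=772985.47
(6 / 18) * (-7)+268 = 797 / 3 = 265.67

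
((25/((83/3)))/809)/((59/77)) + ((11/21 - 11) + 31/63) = -9.98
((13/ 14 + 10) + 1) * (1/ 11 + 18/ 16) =17869/ 1232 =14.50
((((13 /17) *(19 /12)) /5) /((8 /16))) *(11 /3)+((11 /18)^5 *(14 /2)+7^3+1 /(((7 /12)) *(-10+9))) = 386372441879 /1124292960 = 343.66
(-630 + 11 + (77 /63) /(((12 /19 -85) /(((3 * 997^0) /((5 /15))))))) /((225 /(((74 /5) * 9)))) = -73442484 /200375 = -366.53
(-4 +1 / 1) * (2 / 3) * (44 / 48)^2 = -121 / 72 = -1.68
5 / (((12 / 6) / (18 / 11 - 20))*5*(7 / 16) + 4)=1.33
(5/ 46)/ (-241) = -5/ 11086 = -0.00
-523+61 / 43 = -22428 / 43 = -521.58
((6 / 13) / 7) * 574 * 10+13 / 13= 4933 / 13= 379.46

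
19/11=1.73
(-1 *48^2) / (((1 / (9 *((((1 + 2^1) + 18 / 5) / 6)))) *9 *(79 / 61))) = -772992 / 395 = -1956.94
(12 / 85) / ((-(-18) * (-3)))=-2 / 765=-0.00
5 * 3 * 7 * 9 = 945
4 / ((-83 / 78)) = -312 / 83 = -3.76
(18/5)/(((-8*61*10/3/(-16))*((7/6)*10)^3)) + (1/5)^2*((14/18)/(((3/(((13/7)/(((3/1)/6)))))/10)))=680036866/1765378125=0.39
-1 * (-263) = 263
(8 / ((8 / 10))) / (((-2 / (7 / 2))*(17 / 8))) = -140 / 17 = -8.24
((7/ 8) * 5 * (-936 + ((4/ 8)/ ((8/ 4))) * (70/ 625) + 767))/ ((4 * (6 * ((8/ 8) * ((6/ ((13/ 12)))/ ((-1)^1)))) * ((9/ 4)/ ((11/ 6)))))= 14095081/ 3110400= 4.53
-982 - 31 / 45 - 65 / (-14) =-616169 / 630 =-978.05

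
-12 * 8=-96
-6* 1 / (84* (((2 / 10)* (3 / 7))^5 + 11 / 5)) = -7503125 / 231096736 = -0.03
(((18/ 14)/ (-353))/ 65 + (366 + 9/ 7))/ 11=58991586/ 1766765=33.39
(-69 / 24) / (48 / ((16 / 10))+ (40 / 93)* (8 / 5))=-0.09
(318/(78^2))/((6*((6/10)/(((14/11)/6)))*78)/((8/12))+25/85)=31535/1198183974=0.00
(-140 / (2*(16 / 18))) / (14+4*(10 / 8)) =-315 / 76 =-4.14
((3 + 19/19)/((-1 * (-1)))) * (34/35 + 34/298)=22644/5215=4.34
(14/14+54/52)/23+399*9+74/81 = 173989403/48438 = 3592.00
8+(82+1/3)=271/3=90.33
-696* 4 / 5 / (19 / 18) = -50112 / 95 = -527.49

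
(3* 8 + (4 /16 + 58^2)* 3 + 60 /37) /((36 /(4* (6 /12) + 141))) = 23793913 /592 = 40192.42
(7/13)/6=7/78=0.09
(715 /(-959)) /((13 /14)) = -0.80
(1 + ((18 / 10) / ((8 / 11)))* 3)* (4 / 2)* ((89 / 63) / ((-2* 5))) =-29993 / 12600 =-2.38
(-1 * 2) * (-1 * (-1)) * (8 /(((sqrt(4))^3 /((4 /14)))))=-4 /7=-0.57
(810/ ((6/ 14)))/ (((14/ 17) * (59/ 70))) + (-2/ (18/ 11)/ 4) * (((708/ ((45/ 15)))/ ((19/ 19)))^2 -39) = -30337993/ 2124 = -14283.42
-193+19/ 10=-1911/ 10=-191.10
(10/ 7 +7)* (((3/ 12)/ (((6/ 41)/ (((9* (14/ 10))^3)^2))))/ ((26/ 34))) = 122435903873367/ 1625000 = 75345171.61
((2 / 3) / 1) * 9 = 6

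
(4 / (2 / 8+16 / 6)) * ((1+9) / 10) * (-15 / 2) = -72 / 7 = -10.29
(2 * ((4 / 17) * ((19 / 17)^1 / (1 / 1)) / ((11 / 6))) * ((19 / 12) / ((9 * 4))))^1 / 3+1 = 86194 / 85833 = 1.00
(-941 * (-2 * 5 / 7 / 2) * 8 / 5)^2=56670784 / 49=1156546.61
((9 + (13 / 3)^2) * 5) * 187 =233750 / 9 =25972.22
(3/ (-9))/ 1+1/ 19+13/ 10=581/ 570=1.02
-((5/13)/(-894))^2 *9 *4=-0.00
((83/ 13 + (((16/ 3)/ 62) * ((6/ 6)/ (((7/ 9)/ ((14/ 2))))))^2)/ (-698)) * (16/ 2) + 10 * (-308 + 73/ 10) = -13111040403/ 4360057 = -3007.08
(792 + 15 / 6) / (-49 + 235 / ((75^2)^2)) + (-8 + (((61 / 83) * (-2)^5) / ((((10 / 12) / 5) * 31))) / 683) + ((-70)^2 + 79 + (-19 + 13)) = 4948.78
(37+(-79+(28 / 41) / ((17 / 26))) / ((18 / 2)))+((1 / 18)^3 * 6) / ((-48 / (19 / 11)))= 10136915141 / 357711552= 28.34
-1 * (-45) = 45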